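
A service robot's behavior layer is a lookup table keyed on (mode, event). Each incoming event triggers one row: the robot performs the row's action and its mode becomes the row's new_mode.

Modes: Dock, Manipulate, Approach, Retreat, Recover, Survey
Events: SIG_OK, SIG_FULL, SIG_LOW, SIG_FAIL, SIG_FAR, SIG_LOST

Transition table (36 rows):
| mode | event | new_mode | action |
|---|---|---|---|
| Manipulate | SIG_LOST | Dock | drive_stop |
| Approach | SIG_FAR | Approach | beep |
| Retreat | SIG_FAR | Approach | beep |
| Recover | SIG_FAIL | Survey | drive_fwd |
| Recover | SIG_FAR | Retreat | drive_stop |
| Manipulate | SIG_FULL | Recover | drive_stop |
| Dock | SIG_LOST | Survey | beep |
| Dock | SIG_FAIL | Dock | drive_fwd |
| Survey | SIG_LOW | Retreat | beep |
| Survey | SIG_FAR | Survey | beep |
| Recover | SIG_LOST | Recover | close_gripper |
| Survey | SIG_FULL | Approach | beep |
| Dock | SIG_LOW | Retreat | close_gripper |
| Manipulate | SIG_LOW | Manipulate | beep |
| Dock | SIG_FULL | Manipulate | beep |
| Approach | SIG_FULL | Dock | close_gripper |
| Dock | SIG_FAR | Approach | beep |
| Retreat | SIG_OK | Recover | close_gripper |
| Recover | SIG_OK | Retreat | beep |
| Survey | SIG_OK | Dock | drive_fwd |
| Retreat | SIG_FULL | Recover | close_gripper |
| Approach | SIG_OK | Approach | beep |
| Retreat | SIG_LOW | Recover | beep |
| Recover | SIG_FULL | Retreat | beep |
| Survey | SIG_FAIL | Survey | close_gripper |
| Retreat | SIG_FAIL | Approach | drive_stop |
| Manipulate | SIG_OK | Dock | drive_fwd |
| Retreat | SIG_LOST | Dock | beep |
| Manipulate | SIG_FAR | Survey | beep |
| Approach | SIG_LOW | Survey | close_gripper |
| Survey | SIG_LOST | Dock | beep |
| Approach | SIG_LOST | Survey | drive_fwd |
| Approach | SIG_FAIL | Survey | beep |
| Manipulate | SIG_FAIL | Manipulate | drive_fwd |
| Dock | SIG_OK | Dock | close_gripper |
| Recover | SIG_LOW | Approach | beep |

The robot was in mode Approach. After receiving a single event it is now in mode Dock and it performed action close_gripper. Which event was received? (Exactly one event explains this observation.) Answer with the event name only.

SIG_FULL

try SIG_OK: (Approach, SIG_OK) → (Approach, beep)
try SIG_FULL: (Approach, SIG_FULL) → (Dock, close_gripper)  ← matches
try SIG_LOW: (Approach, SIG_LOW) → (Survey, close_gripper)
try SIG_FAIL: (Approach, SIG_FAIL) → (Survey, beep)
try SIG_FAR: (Approach, SIG_FAR) → (Approach, beep)
try SIG_LOST: (Approach, SIG_LOST) → (Survey, drive_fwd)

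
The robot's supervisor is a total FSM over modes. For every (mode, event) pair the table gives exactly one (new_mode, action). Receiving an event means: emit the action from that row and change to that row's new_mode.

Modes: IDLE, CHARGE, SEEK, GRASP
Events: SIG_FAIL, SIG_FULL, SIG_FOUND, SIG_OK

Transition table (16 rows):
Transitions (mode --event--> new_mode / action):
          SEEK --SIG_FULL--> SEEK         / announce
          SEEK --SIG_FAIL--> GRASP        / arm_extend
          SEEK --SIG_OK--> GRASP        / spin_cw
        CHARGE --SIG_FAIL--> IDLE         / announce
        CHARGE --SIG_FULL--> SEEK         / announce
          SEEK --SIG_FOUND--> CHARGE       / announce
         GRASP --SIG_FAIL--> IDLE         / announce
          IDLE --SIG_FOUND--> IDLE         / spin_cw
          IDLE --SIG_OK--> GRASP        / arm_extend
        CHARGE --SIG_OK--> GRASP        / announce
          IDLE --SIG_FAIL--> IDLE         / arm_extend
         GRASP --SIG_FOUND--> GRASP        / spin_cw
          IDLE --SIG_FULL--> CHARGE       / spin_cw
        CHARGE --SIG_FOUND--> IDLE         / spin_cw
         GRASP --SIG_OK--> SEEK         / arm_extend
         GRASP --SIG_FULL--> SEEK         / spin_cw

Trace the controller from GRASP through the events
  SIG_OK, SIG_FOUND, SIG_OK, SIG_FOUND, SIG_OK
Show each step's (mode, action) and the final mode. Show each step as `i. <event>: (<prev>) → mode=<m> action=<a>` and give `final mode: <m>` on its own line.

1. SIG_OK: (GRASP) → mode=SEEK action=arm_extend
2. SIG_FOUND: (SEEK) → mode=CHARGE action=announce
3. SIG_OK: (CHARGE) → mode=GRASP action=announce
4. SIG_FOUND: (GRASP) → mode=GRASP action=spin_cw
5. SIG_OK: (GRASP) → mode=SEEK action=arm_extend

final mode: SEEK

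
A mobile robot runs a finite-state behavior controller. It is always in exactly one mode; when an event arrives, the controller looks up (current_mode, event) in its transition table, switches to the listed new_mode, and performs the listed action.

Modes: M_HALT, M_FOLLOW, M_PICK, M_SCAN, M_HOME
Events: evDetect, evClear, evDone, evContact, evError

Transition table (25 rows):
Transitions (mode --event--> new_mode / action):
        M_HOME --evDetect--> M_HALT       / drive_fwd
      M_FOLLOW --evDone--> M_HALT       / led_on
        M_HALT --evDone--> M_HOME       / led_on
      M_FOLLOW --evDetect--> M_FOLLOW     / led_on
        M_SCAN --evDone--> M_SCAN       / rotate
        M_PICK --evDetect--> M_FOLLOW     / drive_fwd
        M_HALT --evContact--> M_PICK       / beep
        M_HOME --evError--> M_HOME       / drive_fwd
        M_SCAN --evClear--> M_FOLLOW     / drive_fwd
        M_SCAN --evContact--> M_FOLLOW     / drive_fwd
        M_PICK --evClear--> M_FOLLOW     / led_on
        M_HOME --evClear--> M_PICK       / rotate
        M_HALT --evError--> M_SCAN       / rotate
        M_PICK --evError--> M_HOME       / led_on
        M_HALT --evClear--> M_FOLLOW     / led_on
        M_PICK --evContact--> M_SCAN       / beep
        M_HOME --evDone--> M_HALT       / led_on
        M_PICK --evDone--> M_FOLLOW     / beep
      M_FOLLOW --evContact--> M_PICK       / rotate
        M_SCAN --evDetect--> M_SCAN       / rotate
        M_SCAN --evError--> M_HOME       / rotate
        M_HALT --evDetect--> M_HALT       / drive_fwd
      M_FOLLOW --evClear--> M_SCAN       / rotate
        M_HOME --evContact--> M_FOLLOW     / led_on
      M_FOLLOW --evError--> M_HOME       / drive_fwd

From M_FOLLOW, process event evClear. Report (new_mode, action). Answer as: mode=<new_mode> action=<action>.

mode=M_SCAN action=rotate

current mode = M_FOLLOW; filter table to that mode:
  (M_FOLLOW, evDone) → (M_HALT, led_on)
  (M_FOLLOW, evDetect) → (M_FOLLOW, led_on)
  (M_FOLLOW, evContact) → (M_PICK, rotate)
  (M_FOLLOW, evClear) → (M_SCAN, rotate)  ← event matches
  (M_FOLLOW, evError) → (M_HOME, drive_fwd)
event = evClear selects (M_SCAN, rotate)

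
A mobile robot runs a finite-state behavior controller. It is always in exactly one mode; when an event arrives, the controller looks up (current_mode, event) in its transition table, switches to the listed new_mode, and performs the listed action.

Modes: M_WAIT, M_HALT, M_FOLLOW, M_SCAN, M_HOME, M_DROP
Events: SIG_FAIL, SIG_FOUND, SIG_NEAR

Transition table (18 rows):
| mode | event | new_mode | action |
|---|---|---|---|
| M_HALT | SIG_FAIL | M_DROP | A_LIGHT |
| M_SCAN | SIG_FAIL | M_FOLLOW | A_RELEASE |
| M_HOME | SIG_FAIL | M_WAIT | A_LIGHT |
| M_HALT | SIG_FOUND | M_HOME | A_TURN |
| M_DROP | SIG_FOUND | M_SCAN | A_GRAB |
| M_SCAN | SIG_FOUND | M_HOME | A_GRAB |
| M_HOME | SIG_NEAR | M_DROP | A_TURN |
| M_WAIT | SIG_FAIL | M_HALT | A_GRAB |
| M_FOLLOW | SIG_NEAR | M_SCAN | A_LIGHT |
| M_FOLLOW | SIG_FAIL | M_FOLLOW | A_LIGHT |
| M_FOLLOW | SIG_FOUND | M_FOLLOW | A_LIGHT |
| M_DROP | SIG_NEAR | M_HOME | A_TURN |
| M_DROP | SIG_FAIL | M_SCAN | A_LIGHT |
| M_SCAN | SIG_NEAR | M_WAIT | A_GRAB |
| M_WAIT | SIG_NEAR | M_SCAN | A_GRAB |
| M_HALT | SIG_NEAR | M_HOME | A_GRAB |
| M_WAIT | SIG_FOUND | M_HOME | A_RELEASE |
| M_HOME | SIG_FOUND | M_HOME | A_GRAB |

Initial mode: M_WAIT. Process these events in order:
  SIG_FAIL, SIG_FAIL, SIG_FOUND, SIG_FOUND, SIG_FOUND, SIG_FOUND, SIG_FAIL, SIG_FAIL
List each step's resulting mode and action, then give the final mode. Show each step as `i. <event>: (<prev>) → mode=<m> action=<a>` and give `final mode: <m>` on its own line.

final mode: M_HALT

1. SIG_FAIL: (M_WAIT) → mode=M_HALT action=A_GRAB
2. SIG_FAIL: (M_HALT) → mode=M_DROP action=A_LIGHT
3. SIG_FOUND: (M_DROP) → mode=M_SCAN action=A_GRAB
4. SIG_FOUND: (M_SCAN) → mode=M_HOME action=A_GRAB
5. SIG_FOUND: (M_HOME) → mode=M_HOME action=A_GRAB
6. SIG_FOUND: (M_HOME) → mode=M_HOME action=A_GRAB
7. SIG_FAIL: (M_HOME) → mode=M_WAIT action=A_LIGHT
8. SIG_FAIL: (M_WAIT) → mode=M_HALT action=A_GRAB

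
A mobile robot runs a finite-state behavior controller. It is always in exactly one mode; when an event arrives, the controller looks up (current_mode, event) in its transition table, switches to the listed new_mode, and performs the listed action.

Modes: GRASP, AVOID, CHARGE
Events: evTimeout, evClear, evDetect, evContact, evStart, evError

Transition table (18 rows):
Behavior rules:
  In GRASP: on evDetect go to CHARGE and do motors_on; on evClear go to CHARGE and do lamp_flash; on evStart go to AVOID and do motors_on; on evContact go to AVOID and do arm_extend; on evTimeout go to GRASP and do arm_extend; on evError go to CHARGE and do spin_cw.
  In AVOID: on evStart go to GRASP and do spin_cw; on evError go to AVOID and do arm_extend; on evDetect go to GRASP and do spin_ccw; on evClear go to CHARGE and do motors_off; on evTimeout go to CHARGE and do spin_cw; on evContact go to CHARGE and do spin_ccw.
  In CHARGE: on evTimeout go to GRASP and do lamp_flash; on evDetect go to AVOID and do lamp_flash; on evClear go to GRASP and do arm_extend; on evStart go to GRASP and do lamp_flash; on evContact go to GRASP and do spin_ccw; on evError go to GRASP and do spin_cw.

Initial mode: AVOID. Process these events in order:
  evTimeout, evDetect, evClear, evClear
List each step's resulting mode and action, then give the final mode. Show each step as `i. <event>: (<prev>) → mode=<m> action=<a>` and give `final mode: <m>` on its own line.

1. evTimeout: (AVOID) → mode=CHARGE action=spin_cw
2. evDetect: (CHARGE) → mode=AVOID action=lamp_flash
3. evClear: (AVOID) → mode=CHARGE action=motors_off
4. evClear: (CHARGE) → mode=GRASP action=arm_extend

final mode: GRASP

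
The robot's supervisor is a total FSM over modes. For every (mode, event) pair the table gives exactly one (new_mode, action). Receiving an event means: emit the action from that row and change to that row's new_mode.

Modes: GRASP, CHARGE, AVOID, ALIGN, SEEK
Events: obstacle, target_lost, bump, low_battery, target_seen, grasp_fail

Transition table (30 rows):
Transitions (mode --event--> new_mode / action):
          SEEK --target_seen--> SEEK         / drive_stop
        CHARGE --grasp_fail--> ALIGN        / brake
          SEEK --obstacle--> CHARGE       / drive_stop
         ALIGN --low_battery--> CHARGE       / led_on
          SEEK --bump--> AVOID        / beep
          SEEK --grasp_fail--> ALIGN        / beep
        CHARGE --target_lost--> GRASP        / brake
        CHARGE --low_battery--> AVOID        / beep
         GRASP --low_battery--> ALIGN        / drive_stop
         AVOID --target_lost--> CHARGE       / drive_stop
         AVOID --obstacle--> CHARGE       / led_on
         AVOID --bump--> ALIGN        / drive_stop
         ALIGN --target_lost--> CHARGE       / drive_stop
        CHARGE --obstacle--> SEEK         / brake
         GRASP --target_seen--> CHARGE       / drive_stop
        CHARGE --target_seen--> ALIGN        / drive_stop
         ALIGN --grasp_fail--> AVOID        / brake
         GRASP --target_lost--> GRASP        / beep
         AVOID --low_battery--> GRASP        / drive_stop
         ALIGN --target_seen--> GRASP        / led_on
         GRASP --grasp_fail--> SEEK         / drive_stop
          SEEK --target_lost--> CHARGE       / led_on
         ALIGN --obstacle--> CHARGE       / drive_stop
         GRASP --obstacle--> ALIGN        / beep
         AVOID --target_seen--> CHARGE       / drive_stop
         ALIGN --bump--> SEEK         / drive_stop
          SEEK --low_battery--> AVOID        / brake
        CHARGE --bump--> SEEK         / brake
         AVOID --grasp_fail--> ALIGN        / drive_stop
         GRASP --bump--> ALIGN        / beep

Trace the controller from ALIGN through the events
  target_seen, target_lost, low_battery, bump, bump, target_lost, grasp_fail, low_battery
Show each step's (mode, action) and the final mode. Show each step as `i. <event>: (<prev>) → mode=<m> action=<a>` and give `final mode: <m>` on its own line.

1. target_seen: (ALIGN) → mode=GRASP action=led_on
2. target_lost: (GRASP) → mode=GRASP action=beep
3. low_battery: (GRASP) → mode=ALIGN action=drive_stop
4. bump: (ALIGN) → mode=SEEK action=drive_stop
5. bump: (SEEK) → mode=AVOID action=beep
6. target_lost: (AVOID) → mode=CHARGE action=drive_stop
7. grasp_fail: (CHARGE) → mode=ALIGN action=brake
8. low_battery: (ALIGN) → mode=CHARGE action=led_on

final mode: CHARGE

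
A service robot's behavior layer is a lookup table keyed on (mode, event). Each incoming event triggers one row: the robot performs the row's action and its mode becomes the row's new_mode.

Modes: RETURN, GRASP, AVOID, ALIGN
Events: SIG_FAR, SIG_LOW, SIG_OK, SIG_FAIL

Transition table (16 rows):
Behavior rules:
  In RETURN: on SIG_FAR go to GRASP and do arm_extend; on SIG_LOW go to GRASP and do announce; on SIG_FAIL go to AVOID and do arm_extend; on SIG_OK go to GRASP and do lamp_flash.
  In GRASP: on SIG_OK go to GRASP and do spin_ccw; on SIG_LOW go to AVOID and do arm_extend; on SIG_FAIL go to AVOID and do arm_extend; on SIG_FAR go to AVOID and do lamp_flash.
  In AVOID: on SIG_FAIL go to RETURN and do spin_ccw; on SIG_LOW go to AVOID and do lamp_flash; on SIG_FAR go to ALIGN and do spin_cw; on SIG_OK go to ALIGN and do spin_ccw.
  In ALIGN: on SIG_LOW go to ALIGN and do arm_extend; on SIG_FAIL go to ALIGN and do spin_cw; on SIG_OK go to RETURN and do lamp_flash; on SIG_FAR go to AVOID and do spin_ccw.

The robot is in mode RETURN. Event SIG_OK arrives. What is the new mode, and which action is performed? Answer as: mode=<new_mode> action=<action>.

current mode = RETURN; filter table to that mode:
  (RETURN, SIG_FAR) → (GRASP, arm_extend)
  (RETURN, SIG_LOW) → (GRASP, announce)
  (RETURN, SIG_FAIL) → (AVOID, arm_extend)
  (RETURN, SIG_OK) → (GRASP, lamp_flash)  ← event matches
event = SIG_OK selects (GRASP, lamp_flash)

mode=GRASP action=lamp_flash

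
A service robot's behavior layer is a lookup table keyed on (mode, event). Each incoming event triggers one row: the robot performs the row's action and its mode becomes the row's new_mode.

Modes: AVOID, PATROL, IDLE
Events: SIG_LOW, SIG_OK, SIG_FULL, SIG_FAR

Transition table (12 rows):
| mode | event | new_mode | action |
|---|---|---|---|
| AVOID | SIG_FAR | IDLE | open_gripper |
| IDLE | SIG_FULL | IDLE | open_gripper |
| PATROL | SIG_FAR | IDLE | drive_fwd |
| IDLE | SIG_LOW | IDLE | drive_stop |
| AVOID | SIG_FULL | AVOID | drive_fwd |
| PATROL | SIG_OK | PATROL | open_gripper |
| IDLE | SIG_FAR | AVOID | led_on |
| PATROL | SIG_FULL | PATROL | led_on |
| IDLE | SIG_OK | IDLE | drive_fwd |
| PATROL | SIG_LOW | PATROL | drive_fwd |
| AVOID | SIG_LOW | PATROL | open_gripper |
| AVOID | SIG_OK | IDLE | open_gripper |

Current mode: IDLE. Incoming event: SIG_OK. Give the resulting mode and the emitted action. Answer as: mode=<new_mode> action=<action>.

mode=IDLE action=drive_fwd

current mode = IDLE; filter table to that mode:
  (IDLE, SIG_FULL) → (IDLE, open_gripper)
  (IDLE, SIG_LOW) → (IDLE, drive_stop)
  (IDLE, SIG_FAR) → (AVOID, led_on)
  (IDLE, SIG_OK) → (IDLE, drive_fwd)  ← event matches
event = SIG_OK selects (IDLE, drive_fwd)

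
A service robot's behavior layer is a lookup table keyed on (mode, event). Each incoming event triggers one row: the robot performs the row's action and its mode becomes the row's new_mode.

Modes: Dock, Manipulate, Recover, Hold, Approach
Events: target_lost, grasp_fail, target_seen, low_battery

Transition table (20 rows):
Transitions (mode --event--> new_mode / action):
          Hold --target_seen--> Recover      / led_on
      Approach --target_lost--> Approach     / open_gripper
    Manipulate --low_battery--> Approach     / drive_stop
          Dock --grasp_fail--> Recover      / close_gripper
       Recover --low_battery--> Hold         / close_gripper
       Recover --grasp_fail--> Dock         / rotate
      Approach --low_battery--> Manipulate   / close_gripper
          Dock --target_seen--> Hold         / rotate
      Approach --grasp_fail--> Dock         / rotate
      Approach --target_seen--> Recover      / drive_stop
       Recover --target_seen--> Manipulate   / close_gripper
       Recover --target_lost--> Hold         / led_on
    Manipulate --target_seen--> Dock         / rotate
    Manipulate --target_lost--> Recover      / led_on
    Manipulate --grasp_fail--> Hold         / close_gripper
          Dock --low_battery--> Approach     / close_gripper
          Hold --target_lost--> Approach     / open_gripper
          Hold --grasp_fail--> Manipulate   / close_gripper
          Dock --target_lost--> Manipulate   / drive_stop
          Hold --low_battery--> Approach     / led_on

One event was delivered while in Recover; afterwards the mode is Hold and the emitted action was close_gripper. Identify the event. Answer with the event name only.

try target_lost: (Recover, target_lost) → (Hold, led_on)
try grasp_fail: (Recover, grasp_fail) → (Dock, rotate)
try target_seen: (Recover, target_seen) → (Manipulate, close_gripper)
try low_battery: (Recover, low_battery) → (Hold, close_gripper)  ← matches

low_battery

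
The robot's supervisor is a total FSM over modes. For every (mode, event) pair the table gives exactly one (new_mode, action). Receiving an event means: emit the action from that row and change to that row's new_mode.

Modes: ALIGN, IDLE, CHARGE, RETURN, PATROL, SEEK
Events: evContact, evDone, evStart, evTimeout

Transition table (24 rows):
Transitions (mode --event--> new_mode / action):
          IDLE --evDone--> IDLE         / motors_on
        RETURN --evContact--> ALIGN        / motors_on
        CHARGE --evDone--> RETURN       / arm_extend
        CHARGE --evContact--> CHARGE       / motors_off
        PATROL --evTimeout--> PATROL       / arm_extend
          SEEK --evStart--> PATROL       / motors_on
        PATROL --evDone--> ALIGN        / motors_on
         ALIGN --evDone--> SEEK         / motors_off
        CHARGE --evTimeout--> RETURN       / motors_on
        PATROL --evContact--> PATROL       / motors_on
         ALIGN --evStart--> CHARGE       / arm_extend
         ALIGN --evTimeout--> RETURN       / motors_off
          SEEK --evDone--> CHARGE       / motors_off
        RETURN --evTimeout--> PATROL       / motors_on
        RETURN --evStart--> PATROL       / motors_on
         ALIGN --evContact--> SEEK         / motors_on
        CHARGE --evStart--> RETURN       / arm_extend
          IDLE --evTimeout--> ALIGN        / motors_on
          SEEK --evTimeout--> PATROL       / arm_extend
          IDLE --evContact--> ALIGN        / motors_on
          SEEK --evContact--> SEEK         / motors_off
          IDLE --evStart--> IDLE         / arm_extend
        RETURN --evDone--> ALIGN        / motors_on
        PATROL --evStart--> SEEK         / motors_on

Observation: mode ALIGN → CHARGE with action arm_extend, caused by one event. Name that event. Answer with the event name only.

try evContact: (ALIGN, evContact) → (SEEK, motors_on)
try evDone: (ALIGN, evDone) → (SEEK, motors_off)
try evStart: (ALIGN, evStart) → (CHARGE, arm_extend)  ← matches
try evTimeout: (ALIGN, evTimeout) → (RETURN, motors_off)

evStart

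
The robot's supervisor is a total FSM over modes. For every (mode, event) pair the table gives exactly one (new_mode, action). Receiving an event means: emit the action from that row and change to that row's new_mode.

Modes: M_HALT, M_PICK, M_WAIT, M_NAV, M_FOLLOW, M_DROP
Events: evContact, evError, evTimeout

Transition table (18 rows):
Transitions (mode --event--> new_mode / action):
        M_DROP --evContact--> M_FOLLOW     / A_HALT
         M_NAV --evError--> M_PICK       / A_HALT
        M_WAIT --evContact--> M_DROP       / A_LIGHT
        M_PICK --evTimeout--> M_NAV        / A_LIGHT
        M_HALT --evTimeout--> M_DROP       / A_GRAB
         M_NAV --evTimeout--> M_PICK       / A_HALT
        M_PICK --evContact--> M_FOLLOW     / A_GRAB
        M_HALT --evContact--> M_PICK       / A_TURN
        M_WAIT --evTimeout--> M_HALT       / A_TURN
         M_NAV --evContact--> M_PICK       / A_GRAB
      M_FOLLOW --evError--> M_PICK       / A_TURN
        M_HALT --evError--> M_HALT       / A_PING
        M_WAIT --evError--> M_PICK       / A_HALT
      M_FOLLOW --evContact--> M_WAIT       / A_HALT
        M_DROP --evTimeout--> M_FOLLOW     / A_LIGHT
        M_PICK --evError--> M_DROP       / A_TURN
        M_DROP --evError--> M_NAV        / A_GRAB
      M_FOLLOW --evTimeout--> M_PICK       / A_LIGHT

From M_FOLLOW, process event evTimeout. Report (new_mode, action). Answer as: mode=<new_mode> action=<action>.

current mode = M_FOLLOW; filter table to that mode:
  (M_FOLLOW, evError) → (M_PICK, A_TURN)
  (M_FOLLOW, evContact) → (M_WAIT, A_HALT)
  (M_FOLLOW, evTimeout) → (M_PICK, A_LIGHT)  ← event matches
event = evTimeout selects (M_PICK, A_LIGHT)

mode=M_PICK action=A_LIGHT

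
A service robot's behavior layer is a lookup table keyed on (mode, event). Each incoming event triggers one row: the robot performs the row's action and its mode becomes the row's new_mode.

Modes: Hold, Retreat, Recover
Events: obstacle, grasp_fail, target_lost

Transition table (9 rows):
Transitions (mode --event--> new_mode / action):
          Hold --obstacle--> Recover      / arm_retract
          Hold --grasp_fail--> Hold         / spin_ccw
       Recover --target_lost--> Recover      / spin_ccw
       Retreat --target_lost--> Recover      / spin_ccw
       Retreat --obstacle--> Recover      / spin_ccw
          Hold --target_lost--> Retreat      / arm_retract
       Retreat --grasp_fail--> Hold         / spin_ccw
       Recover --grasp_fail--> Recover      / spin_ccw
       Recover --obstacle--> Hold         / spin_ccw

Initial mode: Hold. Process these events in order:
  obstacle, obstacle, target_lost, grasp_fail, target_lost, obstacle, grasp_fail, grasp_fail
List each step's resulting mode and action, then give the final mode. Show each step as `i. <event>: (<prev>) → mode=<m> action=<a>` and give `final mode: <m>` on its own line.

1. obstacle: (Hold) → mode=Recover action=arm_retract
2. obstacle: (Recover) → mode=Hold action=spin_ccw
3. target_lost: (Hold) → mode=Retreat action=arm_retract
4. grasp_fail: (Retreat) → mode=Hold action=spin_ccw
5. target_lost: (Hold) → mode=Retreat action=arm_retract
6. obstacle: (Retreat) → mode=Recover action=spin_ccw
7. grasp_fail: (Recover) → mode=Recover action=spin_ccw
8. grasp_fail: (Recover) → mode=Recover action=spin_ccw

final mode: Recover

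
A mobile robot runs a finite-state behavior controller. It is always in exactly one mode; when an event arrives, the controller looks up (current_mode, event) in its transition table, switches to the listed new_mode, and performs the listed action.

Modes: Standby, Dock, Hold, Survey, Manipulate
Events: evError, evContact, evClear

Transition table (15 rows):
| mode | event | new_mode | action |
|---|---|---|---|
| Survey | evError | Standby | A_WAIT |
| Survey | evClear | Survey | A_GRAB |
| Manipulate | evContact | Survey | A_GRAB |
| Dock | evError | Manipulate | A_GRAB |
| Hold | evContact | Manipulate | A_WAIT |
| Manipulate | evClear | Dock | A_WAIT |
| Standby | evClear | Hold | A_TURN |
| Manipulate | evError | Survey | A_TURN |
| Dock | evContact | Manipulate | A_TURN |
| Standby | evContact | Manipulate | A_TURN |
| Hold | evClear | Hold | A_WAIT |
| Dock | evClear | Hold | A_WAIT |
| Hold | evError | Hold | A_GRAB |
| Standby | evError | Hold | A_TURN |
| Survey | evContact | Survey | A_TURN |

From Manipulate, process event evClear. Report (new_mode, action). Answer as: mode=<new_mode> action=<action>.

mode=Dock action=A_WAIT

current mode = Manipulate; filter table to that mode:
  (Manipulate, evContact) → (Survey, A_GRAB)
  (Manipulate, evClear) → (Dock, A_WAIT)  ← event matches
  (Manipulate, evError) → (Survey, A_TURN)
event = evClear selects (Dock, A_WAIT)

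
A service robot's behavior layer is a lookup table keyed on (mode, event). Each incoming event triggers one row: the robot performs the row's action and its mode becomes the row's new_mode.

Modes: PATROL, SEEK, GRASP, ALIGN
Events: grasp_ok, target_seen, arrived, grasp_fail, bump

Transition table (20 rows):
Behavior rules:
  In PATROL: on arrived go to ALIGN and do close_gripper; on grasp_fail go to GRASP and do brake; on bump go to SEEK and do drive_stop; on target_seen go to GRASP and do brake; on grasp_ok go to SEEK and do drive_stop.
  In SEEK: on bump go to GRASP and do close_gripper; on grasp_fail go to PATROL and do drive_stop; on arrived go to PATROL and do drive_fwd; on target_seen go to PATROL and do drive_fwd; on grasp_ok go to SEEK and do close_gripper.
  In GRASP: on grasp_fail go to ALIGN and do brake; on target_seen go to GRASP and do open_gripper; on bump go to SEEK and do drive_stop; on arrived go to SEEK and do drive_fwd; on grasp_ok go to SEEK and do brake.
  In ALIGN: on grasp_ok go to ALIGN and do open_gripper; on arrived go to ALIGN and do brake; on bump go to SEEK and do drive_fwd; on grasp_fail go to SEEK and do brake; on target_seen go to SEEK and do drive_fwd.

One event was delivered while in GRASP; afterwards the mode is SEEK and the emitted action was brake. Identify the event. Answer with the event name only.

try grasp_ok: (GRASP, grasp_ok) → (SEEK, brake)  ← matches
try target_seen: (GRASP, target_seen) → (GRASP, open_gripper)
try arrived: (GRASP, arrived) → (SEEK, drive_fwd)
try grasp_fail: (GRASP, grasp_fail) → (ALIGN, brake)
try bump: (GRASP, bump) → (SEEK, drive_stop)

grasp_ok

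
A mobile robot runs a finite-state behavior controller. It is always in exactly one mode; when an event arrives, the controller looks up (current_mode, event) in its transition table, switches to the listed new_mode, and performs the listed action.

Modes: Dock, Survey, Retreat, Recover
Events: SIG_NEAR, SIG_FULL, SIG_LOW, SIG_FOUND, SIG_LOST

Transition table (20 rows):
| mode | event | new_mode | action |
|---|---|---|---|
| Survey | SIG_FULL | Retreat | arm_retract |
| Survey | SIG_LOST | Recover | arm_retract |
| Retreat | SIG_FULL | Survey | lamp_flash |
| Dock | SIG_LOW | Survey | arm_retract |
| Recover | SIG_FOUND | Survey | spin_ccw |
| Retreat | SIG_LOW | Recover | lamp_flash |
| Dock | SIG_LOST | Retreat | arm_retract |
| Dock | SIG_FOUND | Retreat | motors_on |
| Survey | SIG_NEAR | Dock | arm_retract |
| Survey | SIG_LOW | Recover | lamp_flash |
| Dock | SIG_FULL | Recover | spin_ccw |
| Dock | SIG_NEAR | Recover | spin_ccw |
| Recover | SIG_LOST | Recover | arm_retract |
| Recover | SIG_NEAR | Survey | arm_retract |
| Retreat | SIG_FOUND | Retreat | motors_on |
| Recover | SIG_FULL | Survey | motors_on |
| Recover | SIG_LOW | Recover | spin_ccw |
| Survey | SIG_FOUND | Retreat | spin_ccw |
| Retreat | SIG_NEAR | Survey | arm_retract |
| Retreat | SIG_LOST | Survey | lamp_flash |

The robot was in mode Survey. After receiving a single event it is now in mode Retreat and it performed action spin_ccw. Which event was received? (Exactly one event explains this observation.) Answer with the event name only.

try SIG_NEAR: (Survey, SIG_NEAR) → (Dock, arm_retract)
try SIG_FULL: (Survey, SIG_FULL) → (Retreat, arm_retract)
try SIG_LOW: (Survey, SIG_LOW) → (Recover, lamp_flash)
try SIG_FOUND: (Survey, SIG_FOUND) → (Retreat, spin_ccw)  ← matches
try SIG_LOST: (Survey, SIG_LOST) → (Recover, arm_retract)

SIG_FOUND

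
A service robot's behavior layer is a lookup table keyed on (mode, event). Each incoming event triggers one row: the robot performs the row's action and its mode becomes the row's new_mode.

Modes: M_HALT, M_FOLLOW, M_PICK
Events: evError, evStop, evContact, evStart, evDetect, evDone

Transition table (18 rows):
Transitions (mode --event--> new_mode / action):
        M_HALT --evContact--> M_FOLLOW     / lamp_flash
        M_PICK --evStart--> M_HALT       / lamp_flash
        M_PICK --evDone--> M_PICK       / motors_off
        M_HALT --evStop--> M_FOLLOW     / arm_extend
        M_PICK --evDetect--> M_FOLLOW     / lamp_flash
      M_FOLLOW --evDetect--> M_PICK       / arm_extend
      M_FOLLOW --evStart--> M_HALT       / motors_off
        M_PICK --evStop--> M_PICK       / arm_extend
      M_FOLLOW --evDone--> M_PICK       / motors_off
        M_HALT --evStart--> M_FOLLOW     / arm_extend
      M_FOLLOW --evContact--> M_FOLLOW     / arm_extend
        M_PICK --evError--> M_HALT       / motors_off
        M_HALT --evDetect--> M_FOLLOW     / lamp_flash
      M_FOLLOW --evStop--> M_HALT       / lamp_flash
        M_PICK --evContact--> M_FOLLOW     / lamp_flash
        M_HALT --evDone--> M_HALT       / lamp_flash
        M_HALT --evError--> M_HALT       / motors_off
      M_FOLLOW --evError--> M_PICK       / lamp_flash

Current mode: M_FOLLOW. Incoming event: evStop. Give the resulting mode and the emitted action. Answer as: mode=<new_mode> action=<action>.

mode=M_HALT action=lamp_flash

current mode = M_FOLLOW; filter table to that mode:
  (M_FOLLOW, evDetect) → (M_PICK, arm_extend)
  (M_FOLLOW, evStart) → (M_HALT, motors_off)
  (M_FOLLOW, evDone) → (M_PICK, motors_off)
  (M_FOLLOW, evContact) → (M_FOLLOW, arm_extend)
  (M_FOLLOW, evStop) → (M_HALT, lamp_flash)  ← event matches
  (M_FOLLOW, evError) → (M_PICK, lamp_flash)
event = evStop selects (M_HALT, lamp_flash)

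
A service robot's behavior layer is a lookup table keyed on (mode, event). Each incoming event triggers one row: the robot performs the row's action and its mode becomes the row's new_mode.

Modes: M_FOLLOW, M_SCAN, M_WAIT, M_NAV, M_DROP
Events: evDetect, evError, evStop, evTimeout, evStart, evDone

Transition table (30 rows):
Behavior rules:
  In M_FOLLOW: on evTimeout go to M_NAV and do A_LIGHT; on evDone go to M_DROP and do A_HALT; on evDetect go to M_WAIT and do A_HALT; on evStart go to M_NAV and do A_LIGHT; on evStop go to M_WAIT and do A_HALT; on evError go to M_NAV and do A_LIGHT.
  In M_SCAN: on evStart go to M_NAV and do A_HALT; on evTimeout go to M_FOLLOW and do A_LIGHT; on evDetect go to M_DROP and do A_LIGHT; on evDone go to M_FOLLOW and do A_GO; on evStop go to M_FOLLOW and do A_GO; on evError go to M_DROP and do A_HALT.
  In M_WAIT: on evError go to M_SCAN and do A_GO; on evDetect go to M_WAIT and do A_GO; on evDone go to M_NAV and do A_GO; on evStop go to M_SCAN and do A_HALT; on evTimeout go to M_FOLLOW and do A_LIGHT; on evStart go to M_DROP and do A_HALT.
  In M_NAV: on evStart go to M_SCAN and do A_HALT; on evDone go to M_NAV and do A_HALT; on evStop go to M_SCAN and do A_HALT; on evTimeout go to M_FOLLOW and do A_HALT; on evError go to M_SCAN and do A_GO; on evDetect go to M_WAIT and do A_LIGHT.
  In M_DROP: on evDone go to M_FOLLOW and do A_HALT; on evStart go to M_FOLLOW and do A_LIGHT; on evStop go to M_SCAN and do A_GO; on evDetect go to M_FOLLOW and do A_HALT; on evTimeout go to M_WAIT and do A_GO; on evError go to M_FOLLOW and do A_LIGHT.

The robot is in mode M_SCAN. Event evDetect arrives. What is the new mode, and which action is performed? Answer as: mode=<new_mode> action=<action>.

current mode = M_SCAN; filter table to that mode:
  (M_SCAN, evStart) → (M_NAV, A_HALT)
  (M_SCAN, evTimeout) → (M_FOLLOW, A_LIGHT)
  (M_SCAN, evDetect) → (M_DROP, A_LIGHT)  ← event matches
  (M_SCAN, evDone) → (M_FOLLOW, A_GO)
  (M_SCAN, evStop) → (M_FOLLOW, A_GO)
  (M_SCAN, evError) → (M_DROP, A_HALT)
event = evDetect selects (M_DROP, A_LIGHT)

mode=M_DROP action=A_LIGHT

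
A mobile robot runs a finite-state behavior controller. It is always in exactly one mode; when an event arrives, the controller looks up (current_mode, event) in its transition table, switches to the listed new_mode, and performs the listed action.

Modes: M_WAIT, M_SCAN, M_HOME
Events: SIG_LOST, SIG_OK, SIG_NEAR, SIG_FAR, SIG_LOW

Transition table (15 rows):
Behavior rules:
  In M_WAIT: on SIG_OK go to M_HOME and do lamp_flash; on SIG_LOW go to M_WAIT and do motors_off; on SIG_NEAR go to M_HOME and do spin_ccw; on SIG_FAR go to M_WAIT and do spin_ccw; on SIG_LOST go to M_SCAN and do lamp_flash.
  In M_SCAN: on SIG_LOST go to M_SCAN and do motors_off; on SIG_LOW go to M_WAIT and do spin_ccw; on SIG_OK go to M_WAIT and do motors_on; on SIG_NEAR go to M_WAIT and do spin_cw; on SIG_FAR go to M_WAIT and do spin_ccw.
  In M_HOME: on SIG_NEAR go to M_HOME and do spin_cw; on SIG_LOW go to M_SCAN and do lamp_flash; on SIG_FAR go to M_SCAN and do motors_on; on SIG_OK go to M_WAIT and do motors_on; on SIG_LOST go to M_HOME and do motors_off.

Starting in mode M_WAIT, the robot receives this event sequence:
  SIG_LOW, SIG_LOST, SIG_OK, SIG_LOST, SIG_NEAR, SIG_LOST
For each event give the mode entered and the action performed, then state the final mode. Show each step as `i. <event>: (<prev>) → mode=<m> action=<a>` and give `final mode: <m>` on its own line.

1. SIG_LOW: (M_WAIT) → mode=M_WAIT action=motors_off
2. SIG_LOST: (M_WAIT) → mode=M_SCAN action=lamp_flash
3. SIG_OK: (M_SCAN) → mode=M_WAIT action=motors_on
4. SIG_LOST: (M_WAIT) → mode=M_SCAN action=lamp_flash
5. SIG_NEAR: (M_SCAN) → mode=M_WAIT action=spin_cw
6. SIG_LOST: (M_WAIT) → mode=M_SCAN action=lamp_flash

final mode: M_SCAN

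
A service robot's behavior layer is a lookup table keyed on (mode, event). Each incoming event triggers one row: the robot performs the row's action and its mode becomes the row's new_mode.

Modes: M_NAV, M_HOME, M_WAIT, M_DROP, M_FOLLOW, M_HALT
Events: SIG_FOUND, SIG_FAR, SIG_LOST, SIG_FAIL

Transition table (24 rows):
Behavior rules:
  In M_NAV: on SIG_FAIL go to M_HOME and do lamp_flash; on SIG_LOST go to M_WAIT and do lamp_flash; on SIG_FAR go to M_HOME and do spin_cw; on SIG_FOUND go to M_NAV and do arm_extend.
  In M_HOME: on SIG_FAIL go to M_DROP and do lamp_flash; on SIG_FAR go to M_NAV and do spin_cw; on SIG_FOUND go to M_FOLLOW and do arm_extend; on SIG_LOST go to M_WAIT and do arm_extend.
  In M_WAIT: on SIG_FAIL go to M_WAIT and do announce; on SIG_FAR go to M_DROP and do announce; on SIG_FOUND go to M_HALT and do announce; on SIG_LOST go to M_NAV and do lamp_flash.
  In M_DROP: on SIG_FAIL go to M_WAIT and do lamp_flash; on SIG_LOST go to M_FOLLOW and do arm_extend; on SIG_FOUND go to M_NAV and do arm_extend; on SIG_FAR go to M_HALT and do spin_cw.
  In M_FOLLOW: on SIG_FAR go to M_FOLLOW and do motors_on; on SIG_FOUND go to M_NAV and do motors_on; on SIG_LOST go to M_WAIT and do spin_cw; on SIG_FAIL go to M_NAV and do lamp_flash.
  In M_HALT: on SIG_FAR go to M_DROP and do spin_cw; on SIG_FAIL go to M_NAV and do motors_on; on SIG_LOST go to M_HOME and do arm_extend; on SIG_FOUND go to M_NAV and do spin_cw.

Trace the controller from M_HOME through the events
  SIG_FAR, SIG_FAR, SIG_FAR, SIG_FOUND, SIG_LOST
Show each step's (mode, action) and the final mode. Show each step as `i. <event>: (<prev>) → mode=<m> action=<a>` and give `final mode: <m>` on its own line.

1. SIG_FAR: (M_HOME) → mode=M_NAV action=spin_cw
2. SIG_FAR: (M_NAV) → mode=M_HOME action=spin_cw
3. SIG_FAR: (M_HOME) → mode=M_NAV action=spin_cw
4. SIG_FOUND: (M_NAV) → mode=M_NAV action=arm_extend
5. SIG_LOST: (M_NAV) → mode=M_WAIT action=lamp_flash

final mode: M_WAIT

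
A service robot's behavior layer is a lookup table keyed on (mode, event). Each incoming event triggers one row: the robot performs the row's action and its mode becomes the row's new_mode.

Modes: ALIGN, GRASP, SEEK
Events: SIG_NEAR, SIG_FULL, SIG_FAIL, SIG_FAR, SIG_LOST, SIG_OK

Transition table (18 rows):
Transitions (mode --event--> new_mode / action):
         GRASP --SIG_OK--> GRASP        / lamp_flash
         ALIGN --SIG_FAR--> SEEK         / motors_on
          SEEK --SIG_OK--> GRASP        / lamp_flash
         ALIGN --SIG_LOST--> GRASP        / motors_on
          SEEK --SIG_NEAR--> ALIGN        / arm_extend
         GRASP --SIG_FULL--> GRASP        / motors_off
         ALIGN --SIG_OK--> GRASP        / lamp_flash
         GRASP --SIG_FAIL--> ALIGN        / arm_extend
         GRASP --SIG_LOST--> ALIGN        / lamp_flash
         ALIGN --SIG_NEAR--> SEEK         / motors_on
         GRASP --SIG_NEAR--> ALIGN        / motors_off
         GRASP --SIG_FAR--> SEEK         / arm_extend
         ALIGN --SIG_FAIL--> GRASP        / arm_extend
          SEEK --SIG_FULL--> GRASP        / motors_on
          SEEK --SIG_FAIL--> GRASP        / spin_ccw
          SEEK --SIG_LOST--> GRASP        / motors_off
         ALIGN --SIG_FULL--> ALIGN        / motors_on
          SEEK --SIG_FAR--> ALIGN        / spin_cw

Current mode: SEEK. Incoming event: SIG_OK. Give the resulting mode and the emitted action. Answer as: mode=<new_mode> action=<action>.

mode=GRASP action=lamp_flash

current mode = SEEK; filter table to that mode:
  (SEEK, SIG_OK) → (GRASP, lamp_flash)  ← event matches
  (SEEK, SIG_NEAR) → (ALIGN, arm_extend)
  (SEEK, SIG_FULL) → (GRASP, motors_on)
  (SEEK, SIG_FAIL) → (GRASP, spin_ccw)
  (SEEK, SIG_LOST) → (GRASP, motors_off)
  (SEEK, SIG_FAR) → (ALIGN, spin_cw)
event = SIG_OK selects (GRASP, lamp_flash)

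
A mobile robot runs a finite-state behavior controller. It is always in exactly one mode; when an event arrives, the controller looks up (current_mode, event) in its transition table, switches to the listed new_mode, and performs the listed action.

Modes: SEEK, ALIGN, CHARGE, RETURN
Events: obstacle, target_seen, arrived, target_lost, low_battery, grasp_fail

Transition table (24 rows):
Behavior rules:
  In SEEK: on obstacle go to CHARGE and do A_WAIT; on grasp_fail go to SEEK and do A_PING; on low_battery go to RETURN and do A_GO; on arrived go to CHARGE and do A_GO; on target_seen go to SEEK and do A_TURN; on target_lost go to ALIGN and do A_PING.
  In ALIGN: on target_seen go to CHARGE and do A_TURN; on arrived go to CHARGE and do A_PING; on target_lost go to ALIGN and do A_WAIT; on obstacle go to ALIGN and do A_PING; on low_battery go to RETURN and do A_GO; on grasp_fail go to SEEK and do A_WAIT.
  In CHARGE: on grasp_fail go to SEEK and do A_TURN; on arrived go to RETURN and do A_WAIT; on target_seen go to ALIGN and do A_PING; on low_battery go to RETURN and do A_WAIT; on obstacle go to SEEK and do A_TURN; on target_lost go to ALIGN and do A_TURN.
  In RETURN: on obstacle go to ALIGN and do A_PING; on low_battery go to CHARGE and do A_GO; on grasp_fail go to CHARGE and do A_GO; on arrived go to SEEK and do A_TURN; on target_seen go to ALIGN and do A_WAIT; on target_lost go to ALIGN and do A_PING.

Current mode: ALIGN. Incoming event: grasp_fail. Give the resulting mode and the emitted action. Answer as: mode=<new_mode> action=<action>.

current mode = ALIGN; filter table to that mode:
  (ALIGN, target_seen) → (CHARGE, A_TURN)
  (ALIGN, arrived) → (CHARGE, A_PING)
  (ALIGN, target_lost) → (ALIGN, A_WAIT)
  (ALIGN, obstacle) → (ALIGN, A_PING)
  (ALIGN, low_battery) → (RETURN, A_GO)
  (ALIGN, grasp_fail) → (SEEK, A_WAIT)  ← event matches
event = grasp_fail selects (SEEK, A_WAIT)

mode=SEEK action=A_WAIT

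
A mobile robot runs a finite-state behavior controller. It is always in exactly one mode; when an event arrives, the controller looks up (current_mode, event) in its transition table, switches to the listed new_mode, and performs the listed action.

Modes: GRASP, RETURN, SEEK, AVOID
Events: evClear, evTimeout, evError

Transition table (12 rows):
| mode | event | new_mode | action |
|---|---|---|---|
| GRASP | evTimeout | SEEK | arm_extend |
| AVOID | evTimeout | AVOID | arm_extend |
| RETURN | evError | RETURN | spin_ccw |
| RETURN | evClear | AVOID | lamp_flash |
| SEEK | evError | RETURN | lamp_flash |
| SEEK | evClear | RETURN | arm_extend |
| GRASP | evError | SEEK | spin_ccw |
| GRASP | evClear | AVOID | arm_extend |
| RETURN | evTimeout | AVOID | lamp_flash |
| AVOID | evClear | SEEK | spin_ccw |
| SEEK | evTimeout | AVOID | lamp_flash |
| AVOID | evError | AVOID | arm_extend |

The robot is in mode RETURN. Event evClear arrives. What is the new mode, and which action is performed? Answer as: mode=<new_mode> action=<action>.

mode=AVOID action=lamp_flash

current mode = RETURN; filter table to that mode:
  (RETURN, evError) → (RETURN, spin_ccw)
  (RETURN, evClear) → (AVOID, lamp_flash)  ← event matches
  (RETURN, evTimeout) → (AVOID, lamp_flash)
event = evClear selects (AVOID, lamp_flash)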